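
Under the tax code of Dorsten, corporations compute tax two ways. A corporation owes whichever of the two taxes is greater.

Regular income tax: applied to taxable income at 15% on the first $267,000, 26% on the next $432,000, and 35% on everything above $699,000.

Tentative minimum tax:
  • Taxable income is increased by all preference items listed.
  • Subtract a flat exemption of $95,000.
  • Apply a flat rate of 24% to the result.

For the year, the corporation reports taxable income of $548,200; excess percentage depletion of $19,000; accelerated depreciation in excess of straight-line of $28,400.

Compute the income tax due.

$120,144

Tentative minimum tax:
  Adjusted income: $548,200 + $19,000 + $28,400 = $595,600
  Less exemption $95,000 → base $500,600
  $500,600 × 24% = $120,144

Regular income tax:
  $267,000 × 15% = $40,050
  $281,200 × 26% = $73,112
  → $113,162

$120,144 > $113,162, so the tentative minimum tax is the binding amount.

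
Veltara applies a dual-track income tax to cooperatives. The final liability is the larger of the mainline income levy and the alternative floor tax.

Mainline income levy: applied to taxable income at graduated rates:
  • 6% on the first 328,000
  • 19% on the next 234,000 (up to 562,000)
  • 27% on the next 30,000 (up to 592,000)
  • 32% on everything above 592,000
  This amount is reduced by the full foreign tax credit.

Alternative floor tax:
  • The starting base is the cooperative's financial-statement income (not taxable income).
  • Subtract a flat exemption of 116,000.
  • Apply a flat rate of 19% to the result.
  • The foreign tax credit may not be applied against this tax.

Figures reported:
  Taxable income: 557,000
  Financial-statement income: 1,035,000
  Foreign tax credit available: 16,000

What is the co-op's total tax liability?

Alternative floor tax:
  Base (financial-statement income): 1,035,000
  Less exemption 116,000 → base 919,000
  919,000 × 19% = 174,610

Mainline income levy:
  328,000 × 6% = 19,680
  229,000 × 19% = 43,510
  → 63,190
  Less foreign tax credit 16,000 → 47,190

174,610 > 47,190, so the alternative floor tax is the binding amount.

174,610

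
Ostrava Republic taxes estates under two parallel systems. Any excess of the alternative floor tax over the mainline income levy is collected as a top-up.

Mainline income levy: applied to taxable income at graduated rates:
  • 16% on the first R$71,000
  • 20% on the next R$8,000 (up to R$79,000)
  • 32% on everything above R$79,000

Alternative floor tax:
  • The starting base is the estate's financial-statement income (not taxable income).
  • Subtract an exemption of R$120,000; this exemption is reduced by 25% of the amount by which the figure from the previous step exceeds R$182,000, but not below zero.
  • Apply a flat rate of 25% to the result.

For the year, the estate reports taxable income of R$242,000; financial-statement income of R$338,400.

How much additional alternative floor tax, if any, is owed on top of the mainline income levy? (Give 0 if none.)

R$0

Mainline income levy:
  R$71,000 × 16% = R$11,360
  R$8,000 × 20% = R$1,600
  R$163,000 × 32% = R$52,160
  → R$65,120

Alternative floor tax:
  Base (financial-statement income): R$338,400
  Exemption: R$120,000 − 25% × (R$338,400 − R$182,000) = R$120,000 − R$39,100 = R$80,900
  Base: R$338,400 − R$80,900 = R$257,500
  R$257,500 × 25% = R$64,375

R$64,375 ≤ R$65,120, so no add-on is due.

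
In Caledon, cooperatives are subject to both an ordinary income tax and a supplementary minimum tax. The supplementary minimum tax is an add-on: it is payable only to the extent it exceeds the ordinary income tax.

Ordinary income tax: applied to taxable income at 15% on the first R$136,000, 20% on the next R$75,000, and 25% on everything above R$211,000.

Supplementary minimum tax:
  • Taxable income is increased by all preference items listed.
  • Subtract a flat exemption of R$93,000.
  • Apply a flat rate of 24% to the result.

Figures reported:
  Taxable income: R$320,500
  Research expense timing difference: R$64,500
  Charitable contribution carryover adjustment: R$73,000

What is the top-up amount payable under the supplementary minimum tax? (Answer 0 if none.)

Supplementary minimum tax:
  Adjusted income: R$320,500 + R$64,500 + R$73,000 = R$458,000
  Less exemption R$93,000 → base R$365,000
  R$365,000 × 24% = R$87,600

Ordinary income tax:
  R$136,000 × 15% = R$20,400
  R$75,000 × 20% = R$15,000
  R$109,500 × 25% = R$27,375
  → R$62,775

Excess of supplementary minimum tax over ordinary income tax: R$87,600 − R$62,775 = R$24,825.

R$24,825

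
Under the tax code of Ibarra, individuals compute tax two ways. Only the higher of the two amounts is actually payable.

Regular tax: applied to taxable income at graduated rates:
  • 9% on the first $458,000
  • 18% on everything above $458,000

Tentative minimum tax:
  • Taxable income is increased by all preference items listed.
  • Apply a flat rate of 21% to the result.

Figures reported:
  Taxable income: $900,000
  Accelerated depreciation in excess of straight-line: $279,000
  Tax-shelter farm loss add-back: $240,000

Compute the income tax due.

Tentative minimum tax:
  Adjusted income: $900,000 + $279,000 + $240,000 = $1,419,000
  $1,419,000 × 21% = $297,990

Regular tax:
  $458,000 × 9% = $41,220
  $442,000 × 18% = $79,560
  → $120,780

$297,990 > $120,780, so the tentative minimum tax is the binding amount.

$297,990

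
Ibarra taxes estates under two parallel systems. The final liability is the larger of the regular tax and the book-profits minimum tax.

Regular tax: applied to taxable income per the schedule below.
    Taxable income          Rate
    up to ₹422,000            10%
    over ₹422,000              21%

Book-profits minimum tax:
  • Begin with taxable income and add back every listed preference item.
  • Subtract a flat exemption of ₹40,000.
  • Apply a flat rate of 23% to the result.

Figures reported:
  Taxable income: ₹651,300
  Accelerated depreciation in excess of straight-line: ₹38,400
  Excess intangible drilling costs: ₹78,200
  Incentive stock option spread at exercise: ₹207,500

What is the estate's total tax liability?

₹215,142

Regular tax:
  ₹422,000 × 10% = ₹42,200
  ₹229,300 × 21% = ₹48,153
  → ₹90,353

Book-profits minimum tax:
  Adjusted income: ₹651,300 + ₹38,400 + ₹78,200 + ₹207,500 = ₹975,400
  Less exemption ₹40,000 → base ₹935,400
  ₹935,400 × 23% = ₹215,142

₹215,142 > ₹90,353, so the book-profits minimum tax is the binding amount.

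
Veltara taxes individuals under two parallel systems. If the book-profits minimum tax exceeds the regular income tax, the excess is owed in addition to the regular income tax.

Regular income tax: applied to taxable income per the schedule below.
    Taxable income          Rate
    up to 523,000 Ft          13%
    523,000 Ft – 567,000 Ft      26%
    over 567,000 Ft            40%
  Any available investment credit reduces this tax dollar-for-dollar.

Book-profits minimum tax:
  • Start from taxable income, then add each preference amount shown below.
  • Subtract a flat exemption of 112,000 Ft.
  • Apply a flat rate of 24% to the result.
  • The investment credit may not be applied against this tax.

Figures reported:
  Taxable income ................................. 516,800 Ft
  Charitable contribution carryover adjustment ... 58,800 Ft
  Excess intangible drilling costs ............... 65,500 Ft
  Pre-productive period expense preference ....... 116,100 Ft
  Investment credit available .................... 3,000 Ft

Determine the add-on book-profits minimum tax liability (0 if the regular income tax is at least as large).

Book-profits minimum tax:
  Adjusted income: 516,800 Ft + 58,800 Ft + 65,500 Ft + 116,100 Ft = 757,200 Ft
  Less exemption 112,000 Ft → base 645,200 Ft
  645,200 Ft × 24% = 154,848 Ft

Regular income tax:
  516,800 Ft × 13% = 67,184 Ft
  Less investment credit 3,000 Ft → 64,184 Ft

Excess of book-profits minimum tax over regular income tax: 154,848 Ft − 64,184 Ft = 90,664 Ft.

90,664 Ft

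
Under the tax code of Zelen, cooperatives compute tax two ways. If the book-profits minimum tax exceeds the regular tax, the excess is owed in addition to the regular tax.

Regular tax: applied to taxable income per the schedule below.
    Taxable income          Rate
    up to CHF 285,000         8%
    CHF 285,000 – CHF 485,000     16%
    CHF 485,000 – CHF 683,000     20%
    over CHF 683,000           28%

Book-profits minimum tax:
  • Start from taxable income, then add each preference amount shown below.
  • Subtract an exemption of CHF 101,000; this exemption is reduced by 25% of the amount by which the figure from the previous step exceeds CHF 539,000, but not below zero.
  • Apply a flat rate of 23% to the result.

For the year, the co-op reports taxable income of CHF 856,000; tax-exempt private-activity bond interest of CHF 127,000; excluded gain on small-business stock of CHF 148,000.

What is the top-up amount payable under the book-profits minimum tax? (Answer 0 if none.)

Regular tax:
  CHF 285,000 × 8% = CHF 22,800
  CHF 200,000 × 16% = CHF 32,000
  CHF 198,000 × 20% = CHF 39,600
  CHF 173,000 × 28% = CHF 48,440
  → CHF 142,840

Book-profits minimum tax:
  Adjusted income: CHF 856,000 + CHF 127,000 + CHF 148,000 = CHF 1,131,000
  Exemption: 25% × (CHF 1,131,000 − CHF 539,000) = CHF 148,000 ≥ CHF 101,000, so the exemption is fully phased out
  Base: CHF 1,131,000 − CHF 0 = CHF 1,131,000
  CHF 1,131,000 × 23% = CHF 260,130

Excess of book-profits minimum tax over regular tax: CHF 260,130 − CHF 142,840 = CHF 117,290.

CHF 117,290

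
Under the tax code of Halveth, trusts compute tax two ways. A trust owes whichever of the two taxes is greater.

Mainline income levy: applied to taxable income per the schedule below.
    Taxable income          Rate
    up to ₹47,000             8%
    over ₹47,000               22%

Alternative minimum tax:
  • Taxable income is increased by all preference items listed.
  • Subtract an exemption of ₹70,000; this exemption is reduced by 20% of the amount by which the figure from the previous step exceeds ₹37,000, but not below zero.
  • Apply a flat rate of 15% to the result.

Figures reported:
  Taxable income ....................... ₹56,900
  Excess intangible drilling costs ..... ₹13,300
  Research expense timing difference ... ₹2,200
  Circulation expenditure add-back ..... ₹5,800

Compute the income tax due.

₹5,938

Alternative minimum tax:
  Adjusted income: ₹56,900 + ₹13,300 + ₹2,200 + ₹5,800 = ₹78,200
  Exemption: ₹70,000 − 20% × (₹78,200 − ₹37,000) = ₹70,000 − ₹8,240 = ₹61,760
  Base: ₹78,200 − ₹61,760 = ₹16,440
  ₹16,440 × 15% = ₹2,466

Mainline income levy:
  ₹47,000 × 8% = ₹3,760
  ₹9,900 × 22% = ₹2,178
  → ₹5,938

₹5,938 > ₹2,466, so the mainline income levy governs.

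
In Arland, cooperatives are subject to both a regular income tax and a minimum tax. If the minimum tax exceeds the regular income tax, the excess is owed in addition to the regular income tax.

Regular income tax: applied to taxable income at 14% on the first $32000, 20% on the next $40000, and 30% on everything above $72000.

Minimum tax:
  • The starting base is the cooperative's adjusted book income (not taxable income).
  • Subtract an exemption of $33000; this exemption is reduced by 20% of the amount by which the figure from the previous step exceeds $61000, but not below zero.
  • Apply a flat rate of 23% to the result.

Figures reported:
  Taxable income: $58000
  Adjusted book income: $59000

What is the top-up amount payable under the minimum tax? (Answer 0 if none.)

$0

Minimum tax:
  Base (adjusted book income): $59000
  Exemption: $59000 ≤ $61000, so full $33000 applies
  Base: $59000 − $33000 = $26000
  $26000 × 23% = $5980

Regular income tax:
  $32000 × 14% = $4480
  $26000 × 20% = $5200
  → $9680

$5980 ≤ $9680, so no add-on is due.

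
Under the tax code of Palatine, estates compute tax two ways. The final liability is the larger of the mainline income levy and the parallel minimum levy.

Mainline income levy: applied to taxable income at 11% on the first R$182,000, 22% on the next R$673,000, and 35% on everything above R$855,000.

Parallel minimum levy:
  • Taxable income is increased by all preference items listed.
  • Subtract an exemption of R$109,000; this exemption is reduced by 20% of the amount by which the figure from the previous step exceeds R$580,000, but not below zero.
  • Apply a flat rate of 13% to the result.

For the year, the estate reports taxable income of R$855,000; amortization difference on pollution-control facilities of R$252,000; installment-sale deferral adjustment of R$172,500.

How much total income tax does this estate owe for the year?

Parallel minimum levy:
  Adjusted income: R$855,000 + R$252,000 + R$172,500 = R$1,279,500
  Exemption: 20% × (R$1,279,500 − R$580,000) = R$139,900 ≥ R$109,000, so the exemption is fully phased out
  Base: R$1,279,500 − R$0 = R$1,279,500
  R$1,279,500 × 13% = R$166,335

Mainline income levy:
  R$182,000 × 11% = R$20,020
  R$673,000 × 22% = R$148,060
  → R$168,080

R$168,080 > R$166,335, so the mainline income levy governs.

R$168,080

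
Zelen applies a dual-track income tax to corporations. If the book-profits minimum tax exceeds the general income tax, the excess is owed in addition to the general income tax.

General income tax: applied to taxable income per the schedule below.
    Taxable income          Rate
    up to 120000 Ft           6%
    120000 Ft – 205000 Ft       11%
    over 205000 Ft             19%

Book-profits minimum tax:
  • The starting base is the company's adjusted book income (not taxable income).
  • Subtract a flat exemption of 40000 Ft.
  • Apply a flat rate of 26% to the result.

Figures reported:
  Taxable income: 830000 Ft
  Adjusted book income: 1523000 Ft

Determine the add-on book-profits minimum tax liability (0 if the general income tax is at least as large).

250280 Ft

General income tax:
  120000 Ft × 6% = 7200 Ft
  85000 Ft × 11% = 9350 Ft
  625000 Ft × 19% = 118750 Ft
  → 135300 Ft

Book-profits minimum tax:
  Base (adjusted book income): 1523000 Ft
  Less exemption 40000 Ft → base 1483000 Ft
  1483000 Ft × 26% = 385580 Ft

Excess of book-profits minimum tax over general income tax: 385580 Ft − 135300 Ft = 250280 Ft.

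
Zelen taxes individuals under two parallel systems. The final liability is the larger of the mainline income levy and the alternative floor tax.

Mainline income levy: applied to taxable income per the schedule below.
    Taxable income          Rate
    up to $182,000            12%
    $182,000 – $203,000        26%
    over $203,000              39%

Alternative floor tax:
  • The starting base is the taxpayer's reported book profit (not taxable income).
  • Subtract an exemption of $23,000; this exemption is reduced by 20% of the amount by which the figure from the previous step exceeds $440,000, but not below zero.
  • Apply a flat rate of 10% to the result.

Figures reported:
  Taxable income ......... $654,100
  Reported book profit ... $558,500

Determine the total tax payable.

Alternative floor tax:
  Base (reported book profit): $558,500
  Exemption: 20% × ($558,500 − $440,000) = $23,700 ≥ $23,000, so the exemption is fully phased out
  Base: $558,500 − $0 = $558,500
  $558,500 × 10% = $55,850

Mainline income levy:
  $182,000 × 12% = $21,840
  $21,000 × 26% = $5,460
  $451,100 × 39% = $175,929
  → $203,229

$203,229 > $55,850, so the mainline income levy governs.

$203,229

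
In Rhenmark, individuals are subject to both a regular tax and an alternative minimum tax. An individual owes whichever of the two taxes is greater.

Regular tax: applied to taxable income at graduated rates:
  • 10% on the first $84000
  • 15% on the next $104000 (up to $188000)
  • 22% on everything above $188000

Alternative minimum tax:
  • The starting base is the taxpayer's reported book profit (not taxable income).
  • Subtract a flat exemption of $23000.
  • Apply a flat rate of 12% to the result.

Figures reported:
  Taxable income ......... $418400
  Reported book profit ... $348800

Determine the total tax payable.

Alternative minimum tax:
  Base (reported book profit): $348800
  Less exemption $23000 → base $325800
  $325800 × 12% = $39096

Regular tax:
  $84000 × 10% = $8400
  $104000 × 15% = $15600
  $230400 × 22% = $50688
  → $74688

$74688 > $39096, so the regular tax governs.

$74688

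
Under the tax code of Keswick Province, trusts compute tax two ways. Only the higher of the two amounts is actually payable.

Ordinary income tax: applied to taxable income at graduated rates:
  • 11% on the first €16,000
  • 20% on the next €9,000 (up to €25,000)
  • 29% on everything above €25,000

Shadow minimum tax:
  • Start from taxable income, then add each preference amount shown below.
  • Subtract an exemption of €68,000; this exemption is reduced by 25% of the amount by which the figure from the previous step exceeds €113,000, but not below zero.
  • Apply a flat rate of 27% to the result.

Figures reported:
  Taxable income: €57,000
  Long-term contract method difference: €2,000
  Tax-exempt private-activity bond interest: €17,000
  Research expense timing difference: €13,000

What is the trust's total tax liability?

€12,840

Shadow minimum tax:
  Adjusted income: €57,000 + €2,000 + €17,000 + €13,000 = €89,000
  Exemption: €89,000 ≤ €113,000, so full €68,000 applies
  Base: €89,000 − €68,000 = €21,000
  €21,000 × 27% = €5,670

Ordinary income tax:
  €16,000 × 11% = €1,760
  €9,000 × 20% = €1,800
  €32,000 × 29% = €9,280
  → €12,840

€12,840 > €5,670, so the ordinary income tax governs.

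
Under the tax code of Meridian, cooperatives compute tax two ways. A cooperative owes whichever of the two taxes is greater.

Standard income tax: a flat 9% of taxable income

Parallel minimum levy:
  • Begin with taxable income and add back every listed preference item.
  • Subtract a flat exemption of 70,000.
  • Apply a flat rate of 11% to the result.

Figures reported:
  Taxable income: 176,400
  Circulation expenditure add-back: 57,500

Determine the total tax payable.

18,029

Standard income tax:
  176,400 × 9% = 15,876

Parallel minimum levy:
  Adjusted income: 176,400 + 57,500 = 233,900
  Less exemption 70,000 → base 163,900
  163,900 × 11% = 18,029

18,029 > 15,876, so the parallel minimum levy is the binding amount.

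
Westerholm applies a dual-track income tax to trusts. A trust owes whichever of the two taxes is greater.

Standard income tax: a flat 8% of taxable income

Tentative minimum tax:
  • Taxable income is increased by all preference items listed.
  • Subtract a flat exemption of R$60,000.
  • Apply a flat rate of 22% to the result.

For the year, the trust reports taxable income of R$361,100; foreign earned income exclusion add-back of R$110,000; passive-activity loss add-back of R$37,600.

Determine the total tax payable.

R$98,714

Tentative minimum tax:
  Adjusted income: R$361,100 + R$110,000 + R$37,600 = R$508,700
  Less exemption R$60,000 → base R$448,700
  R$448,700 × 22% = R$98,714

Standard income tax:
  R$361,100 × 8% = R$28,888

R$98,714 > R$28,888, so the tentative minimum tax is the binding amount.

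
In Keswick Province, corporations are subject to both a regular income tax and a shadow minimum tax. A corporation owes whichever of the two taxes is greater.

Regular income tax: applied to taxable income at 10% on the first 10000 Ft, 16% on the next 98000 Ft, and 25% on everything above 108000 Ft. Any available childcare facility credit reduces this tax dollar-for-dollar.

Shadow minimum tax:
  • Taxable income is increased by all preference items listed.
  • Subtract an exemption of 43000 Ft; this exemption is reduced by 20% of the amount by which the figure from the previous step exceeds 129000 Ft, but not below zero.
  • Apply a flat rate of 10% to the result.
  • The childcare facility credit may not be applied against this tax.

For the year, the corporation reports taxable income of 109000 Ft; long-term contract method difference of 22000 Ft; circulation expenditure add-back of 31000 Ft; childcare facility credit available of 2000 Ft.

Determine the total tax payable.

Shadow minimum tax:
  Adjusted income: 109000 Ft + 22000 Ft + 31000 Ft = 162000 Ft
  Exemption: 43000 Ft − 20% × (162000 Ft − 129000 Ft) = 43000 Ft − 6600 Ft = 36400 Ft
  Base: 162000 Ft − 36400 Ft = 125600 Ft
  125600 Ft × 10% = 12560 Ft

Regular income tax:
  10000 Ft × 10% = 1000 Ft
  98000 Ft × 16% = 15680 Ft
  1000 Ft × 25% = 250 Ft
  → 16930 Ft
  Less childcare facility credit 2000 Ft → 14930 Ft

14930 Ft > 12560 Ft, so the regular income tax governs.

14930 Ft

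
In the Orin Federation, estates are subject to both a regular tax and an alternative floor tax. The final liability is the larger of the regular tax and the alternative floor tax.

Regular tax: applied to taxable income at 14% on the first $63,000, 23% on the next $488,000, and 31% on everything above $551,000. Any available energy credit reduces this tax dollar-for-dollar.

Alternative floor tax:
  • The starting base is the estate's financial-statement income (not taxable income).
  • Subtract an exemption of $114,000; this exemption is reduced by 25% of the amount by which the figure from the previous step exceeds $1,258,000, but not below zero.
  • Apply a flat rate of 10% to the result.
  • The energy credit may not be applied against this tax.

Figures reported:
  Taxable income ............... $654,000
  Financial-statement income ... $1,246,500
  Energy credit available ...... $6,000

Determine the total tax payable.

Alternative floor tax:
  Base (financial-statement income): $1,246,500
  Exemption: $1,246,500 ≤ $1,258,000, so full $114,000 applies
  Base: $1,246,500 − $114,000 = $1,132,500
  $1,132,500 × 10% = $113,250

Regular tax:
  $63,000 × 14% = $8,820
  $488,000 × 23% = $112,240
  $103,000 × 31% = $31,930
  → $152,990
  Less energy credit $6,000 → $146,990

$146,990 > $113,250, so the regular tax governs.

$146,990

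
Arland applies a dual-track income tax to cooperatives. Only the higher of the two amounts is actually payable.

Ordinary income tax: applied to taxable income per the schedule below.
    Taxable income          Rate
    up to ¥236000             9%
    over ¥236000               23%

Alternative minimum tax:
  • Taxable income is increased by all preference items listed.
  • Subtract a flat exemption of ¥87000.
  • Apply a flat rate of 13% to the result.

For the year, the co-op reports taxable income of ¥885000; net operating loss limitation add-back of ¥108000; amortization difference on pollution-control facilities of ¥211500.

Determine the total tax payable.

Alternative minimum tax:
  Adjusted income: ¥885000 + ¥108000 + ¥211500 = ¥1204500
  Less exemption ¥87000 → base ¥1117500
  ¥1117500 × 13% = ¥145275

Ordinary income tax:
  ¥236000 × 9% = ¥21240
  ¥649000 × 23% = ¥149270
  → ¥170510

¥170510 > ¥145275, so the ordinary income tax governs.

¥170510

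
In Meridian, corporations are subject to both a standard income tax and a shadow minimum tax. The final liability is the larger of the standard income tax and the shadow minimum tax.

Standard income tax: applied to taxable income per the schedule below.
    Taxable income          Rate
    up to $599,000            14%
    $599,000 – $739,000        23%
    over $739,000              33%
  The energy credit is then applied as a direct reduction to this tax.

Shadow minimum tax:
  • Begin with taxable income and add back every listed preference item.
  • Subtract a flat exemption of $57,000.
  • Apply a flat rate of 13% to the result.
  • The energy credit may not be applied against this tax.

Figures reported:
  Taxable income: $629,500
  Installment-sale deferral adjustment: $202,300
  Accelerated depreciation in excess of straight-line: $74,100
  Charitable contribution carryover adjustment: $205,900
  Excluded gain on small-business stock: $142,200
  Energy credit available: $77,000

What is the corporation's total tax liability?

Standard income tax:
  $599,000 × 14% = $83,860
  $30,500 × 23% = $7,015
  → $90,875
  Less energy credit $77,000 → $13,875

Shadow minimum tax:
  Adjusted income: $629,500 + $202,300 + $74,100 + $205,900 + $142,200 = $1,254,000
  Less exemption $57,000 → base $1,197,000
  $1,197,000 × 13% = $155,610

$155,610 > $13,875, so the shadow minimum tax is the binding amount.

$155,610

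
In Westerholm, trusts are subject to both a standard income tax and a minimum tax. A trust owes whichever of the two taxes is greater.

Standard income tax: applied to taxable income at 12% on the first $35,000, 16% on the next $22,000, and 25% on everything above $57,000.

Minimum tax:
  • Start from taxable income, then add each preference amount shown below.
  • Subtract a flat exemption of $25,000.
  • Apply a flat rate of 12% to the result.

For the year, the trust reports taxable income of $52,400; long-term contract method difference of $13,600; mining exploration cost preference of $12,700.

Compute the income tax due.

$6,984

Minimum tax:
  Adjusted income: $52,400 + $13,600 + $12,700 = $78,700
  Less exemption $25,000 → base $53,700
  $53,700 × 12% = $6,444

Standard income tax:
  $35,000 × 12% = $4,200
  $17,400 × 16% = $2,784
  → $6,984

$6,984 > $6,444, so the standard income tax governs.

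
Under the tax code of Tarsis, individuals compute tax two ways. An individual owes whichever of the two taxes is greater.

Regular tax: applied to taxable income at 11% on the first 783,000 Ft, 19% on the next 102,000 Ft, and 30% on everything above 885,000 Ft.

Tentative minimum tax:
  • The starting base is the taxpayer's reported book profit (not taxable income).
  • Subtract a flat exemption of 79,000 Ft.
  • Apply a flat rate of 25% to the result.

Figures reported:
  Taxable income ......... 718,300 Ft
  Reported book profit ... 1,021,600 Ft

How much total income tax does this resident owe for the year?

Tentative minimum tax:
  Base (reported book profit): 1,021,600 Ft
  Less exemption 79,000 Ft → base 942,600 Ft
  942,600 Ft × 25% = 235,650 Ft

Regular tax:
  718,300 Ft × 11% = 79,013 Ft

235,650 Ft > 79,013 Ft, so the tentative minimum tax is the binding amount.

235,650 Ft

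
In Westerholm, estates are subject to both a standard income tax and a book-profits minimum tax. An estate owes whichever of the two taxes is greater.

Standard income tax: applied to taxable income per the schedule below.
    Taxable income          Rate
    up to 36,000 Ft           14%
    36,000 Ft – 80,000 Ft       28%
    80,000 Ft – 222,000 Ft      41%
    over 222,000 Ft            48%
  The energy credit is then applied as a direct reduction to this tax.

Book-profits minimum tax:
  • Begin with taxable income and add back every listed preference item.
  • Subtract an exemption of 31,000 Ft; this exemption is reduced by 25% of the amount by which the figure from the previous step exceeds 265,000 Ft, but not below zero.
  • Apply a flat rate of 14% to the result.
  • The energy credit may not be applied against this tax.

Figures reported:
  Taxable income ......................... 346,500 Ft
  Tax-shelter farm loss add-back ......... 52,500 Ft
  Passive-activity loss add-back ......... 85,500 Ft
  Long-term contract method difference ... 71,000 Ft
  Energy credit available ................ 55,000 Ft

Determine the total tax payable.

Book-profits minimum tax:
  Adjusted income: 346,500 Ft + 52,500 Ft + 85,500 Ft + 71,000 Ft = 555,500 Ft
  Exemption: 25% × (555,500 Ft − 265,000 Ft) = 72,625 Ft ≥ 31,000 Ft, so the exemption is fully phased out
  Base: 555,500 Ft − 0 Ft = 555,500 Ft
  555,500 Ft × 14% = 77,770 Ft

Standard income tax:
  36,000 Ft × 14% = 5,040 Ft
  44,000 Ft × 28% = 12,320 Ft
  142,000 Ft × 41% = 58,220 Ft
  124,500 Ft × 48% = 59,760 Ft
  → 135,340 Ft
  Less energy credit 55,000 Ft → 80,340 Ft

80,340 Ft > 77,770 Ft, so the standard income tax governs.

80,340 Ft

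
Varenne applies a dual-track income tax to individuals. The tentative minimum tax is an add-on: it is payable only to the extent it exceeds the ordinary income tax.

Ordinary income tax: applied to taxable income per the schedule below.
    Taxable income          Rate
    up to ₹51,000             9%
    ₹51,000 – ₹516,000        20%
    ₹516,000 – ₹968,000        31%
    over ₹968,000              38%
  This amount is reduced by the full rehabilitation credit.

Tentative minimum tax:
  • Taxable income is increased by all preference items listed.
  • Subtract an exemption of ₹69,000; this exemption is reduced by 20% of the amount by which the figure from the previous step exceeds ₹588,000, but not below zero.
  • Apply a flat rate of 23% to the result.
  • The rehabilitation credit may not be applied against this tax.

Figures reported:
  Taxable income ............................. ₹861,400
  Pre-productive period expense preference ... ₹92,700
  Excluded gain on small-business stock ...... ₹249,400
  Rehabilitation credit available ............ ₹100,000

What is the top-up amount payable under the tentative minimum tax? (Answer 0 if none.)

Ordinary income tax:
  ₹51,000 × 9% = ₹4,590
  ₹465,000 × 20% = ₹93,000
  ₹345,400 × 31% = ₹107,074
  → ₹204,664
  Less rehabilitation credit ₹100,000 → ₹104,664

Tentative minimum tax:
  Adjusted income: ₹861,400 + ₹92,700 + ₹249,400 = ₹1,203,500
  Exemption: 20% × (₹1,203,500 − ₹588,000) = ₹123,100 ≥ ₹69,000, so the exemption is fully phased out
  Base: ₹1,203,500 − ₹0 = ₹1,203,500
  ₹1,203,500 × 23% = ₹276,805

Excess of tentative minimum tax over ordinary income tax: ₹276,805 − ₹104,664 = ₹172,141.

₹172,141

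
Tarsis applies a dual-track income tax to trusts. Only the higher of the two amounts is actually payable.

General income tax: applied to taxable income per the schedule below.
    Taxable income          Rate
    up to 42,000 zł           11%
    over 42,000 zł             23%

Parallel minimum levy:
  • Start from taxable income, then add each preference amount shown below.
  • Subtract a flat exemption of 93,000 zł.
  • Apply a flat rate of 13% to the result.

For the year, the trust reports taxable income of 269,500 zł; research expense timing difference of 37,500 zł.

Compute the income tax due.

General income tax:
  42,000 zł × 11% = 4,620 zł
  227,500 zł × 23% = 52,325 zł
  → 56,945 zł

Parallel minimum levy:
  Adjusted income: 269,500 zł + 37,500 zł = 307,000 zł
  Less exemption 93,000 zł → base 214,000 zł
  214,000 zł × 13% = 27,820 zł

56,945 zł > 27,820 zł, so the general income tax governs.

56,945 zł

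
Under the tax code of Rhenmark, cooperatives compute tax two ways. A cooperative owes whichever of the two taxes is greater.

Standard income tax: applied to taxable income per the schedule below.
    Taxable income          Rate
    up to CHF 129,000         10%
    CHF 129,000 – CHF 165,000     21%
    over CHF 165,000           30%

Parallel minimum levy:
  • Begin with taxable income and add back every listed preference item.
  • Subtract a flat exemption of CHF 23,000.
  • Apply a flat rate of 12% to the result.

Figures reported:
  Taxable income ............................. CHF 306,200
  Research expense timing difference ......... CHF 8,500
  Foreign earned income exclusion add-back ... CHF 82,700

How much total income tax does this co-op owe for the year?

CHF 62,820

Standard income tax:
  CHF 129,000 × 10% = CHF 12,900
  CHF 36,000 × 21% = CHF 7,560
  CHF 141,200 × 30% = CHF 42,360
  → CHF 62,820

Parallel minimum levy:
  Adjusted income: CHF 306,200 + CHF 8,500 + CHF 82,700 = CHF 397,400
  Less exemption CHF 23,000 → base CHF 374,400
  CHF 374,400 × 12% = CHF 44,928

CHF 62,820 > CHF 44,928, so the standard income tax governs.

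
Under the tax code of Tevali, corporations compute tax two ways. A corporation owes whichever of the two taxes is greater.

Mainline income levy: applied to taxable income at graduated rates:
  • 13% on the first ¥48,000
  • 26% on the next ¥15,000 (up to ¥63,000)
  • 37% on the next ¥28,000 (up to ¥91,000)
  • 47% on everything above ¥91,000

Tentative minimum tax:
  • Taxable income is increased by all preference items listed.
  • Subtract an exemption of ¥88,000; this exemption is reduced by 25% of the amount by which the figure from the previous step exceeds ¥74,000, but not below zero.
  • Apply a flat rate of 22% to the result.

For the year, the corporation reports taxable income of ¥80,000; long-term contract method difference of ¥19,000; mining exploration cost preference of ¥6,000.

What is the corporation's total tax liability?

¥16,430

Tentative minimum tax:
  Adjusted income: ¥80,000 + ¥19,000 + ¥6,000 = ¥105,000
  Exemption: ¥88,000 − 25% × (¥105,000 − ¥74,000) = ¥88,000 − ¥7,750 = ¥80,250
  Base: ¥105,000 − ¥80,250 = ¥24,750
  ¥24,750 × 22% = ¥5,445

Mainline income levy:
  ¥48,000 × 13% = ¥6,240
  ¥15,000 × 26% = ¥3,900
  ¥17,000 × 37% = ¥6,290
  → ¥16,430

¥16,430 > ¥5,445, so the mainline income levy governs.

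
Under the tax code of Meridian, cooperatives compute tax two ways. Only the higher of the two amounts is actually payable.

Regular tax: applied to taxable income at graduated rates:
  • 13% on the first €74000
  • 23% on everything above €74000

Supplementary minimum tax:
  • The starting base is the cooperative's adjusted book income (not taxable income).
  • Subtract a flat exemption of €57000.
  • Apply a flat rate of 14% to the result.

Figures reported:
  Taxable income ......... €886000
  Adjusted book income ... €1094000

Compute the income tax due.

€196380

Supplementary minimum tax:
  Base (adjusted book income): €1094000
  Less exemption €57000 → base €1037000
  €1037000 × 14% = €145180

Regular tax:
  €74000 × 13% = €9620
  €812000 × 23% = €186760
  → €196380

€196380 > €145180, so the regular tax governs.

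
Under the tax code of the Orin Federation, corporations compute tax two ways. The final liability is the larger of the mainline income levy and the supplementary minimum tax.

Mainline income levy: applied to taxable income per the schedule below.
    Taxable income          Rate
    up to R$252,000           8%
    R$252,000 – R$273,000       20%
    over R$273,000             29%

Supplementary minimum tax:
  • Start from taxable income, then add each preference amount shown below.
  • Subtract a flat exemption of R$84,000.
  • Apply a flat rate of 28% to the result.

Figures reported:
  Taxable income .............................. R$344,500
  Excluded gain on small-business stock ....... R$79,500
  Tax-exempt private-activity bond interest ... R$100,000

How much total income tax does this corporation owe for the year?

Supplementary minimum tax:
  Adjusted income: R$344,500 + R$79,500 + R$100,000 = R$524,000
  Less exemption R$84,000 → base R$440,000
  R$440,000 × 28% = R$123,200

Mainline income levy:
  R$252,000 × 8% = R$20,160
  R$21,000 × 20% = R$4,200
  R$71,500 × 29% = R$20,735
  → R$45,095

R$123,200 > R$45,095, so the supplementary minimum tax is the binding amount.

R$123,200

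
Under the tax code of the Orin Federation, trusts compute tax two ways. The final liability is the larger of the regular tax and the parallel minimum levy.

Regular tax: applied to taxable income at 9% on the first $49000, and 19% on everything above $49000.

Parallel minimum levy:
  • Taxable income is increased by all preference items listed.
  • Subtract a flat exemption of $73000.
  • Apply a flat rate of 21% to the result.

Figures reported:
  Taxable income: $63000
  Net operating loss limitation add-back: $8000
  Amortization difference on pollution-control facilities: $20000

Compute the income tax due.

Regular tax:
  $49000 × 9% = $4410
  $14000 × 19% = $2660
  → $7070

Parallel minimum levy:
  Adjusted income: $63000 + $8000 + $20000 = $91000
  Less exemption $73000 → base $18000
  $18000 × 21% = $3780

$7070 > $3780, so the regular tax governs.

$7070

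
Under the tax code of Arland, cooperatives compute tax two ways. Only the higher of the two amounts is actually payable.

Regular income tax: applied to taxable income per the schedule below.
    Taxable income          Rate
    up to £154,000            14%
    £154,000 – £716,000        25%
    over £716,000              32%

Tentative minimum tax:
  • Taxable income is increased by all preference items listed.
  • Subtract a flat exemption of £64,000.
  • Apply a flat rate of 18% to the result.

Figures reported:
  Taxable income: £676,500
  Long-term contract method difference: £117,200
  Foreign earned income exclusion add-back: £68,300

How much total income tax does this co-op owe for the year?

Regular income tax:
  £154,000 × 14% = £21,560
  £522,500 × 25% = £130,625
  → £152,185

Tentative minimum tax:
  Adjusted income: £676,500 + £117,200 + £68,300 = £862,000
  Less exemption £64,000 → base £798,000
  £798,000 × 18% = £143,640

£152,185 > £143,640, so the regular income tax governs.

£152,185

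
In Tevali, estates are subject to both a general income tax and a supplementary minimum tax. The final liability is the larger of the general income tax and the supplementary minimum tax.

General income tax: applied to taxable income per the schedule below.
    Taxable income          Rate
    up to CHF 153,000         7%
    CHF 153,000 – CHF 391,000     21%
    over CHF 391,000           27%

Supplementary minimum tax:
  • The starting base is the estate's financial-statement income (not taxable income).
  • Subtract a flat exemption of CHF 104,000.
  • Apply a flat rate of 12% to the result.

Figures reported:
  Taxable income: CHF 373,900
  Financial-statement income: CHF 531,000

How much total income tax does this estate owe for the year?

Supplementary minimum tax:
  Base (financial-statement income): CHF 531,000
  Less exemption CHF 104,000 → base CHF 427,000
  CHF 427,000 × 12% = CHF 51,240

General income tax:
  CHF 153,000 × 7% = CHF 10,710
  CHF 220,900 × 21% = CHF 46,389
  → CHF 57,099

CHF 57,099 > CHF 51,240, so the general income tax governs.

CHF 57,099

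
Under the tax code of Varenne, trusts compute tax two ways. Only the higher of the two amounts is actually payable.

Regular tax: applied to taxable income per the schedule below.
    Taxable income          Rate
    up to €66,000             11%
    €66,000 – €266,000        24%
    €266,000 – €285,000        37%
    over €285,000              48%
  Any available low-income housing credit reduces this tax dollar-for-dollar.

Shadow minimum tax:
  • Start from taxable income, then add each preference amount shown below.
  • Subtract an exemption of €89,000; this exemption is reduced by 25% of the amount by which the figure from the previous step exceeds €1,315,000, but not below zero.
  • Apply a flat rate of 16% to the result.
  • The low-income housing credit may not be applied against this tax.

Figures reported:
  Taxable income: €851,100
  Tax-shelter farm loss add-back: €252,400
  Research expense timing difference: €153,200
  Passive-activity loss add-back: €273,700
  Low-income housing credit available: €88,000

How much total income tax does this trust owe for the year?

Shadow minimum tax:
  Adjusted income: €851,100 + €252,400 + €153,200 + €273,700 = €1,530,400
  Exemption: €89,000 − 25% × (€1,530,400 − €1,315,000) = €89,000 − €53,850 = €35,150
  Base: €1,530,400 − €35,150 = €1,495,250
  €1,495,250 × 16% = €239,240

Regular tax:
  €66,000 × 11% = €7,260
  €200,000 × 24% = €48,000
  €19,000 × 37% = €7,030
  €566,100 × 48% = €271,728
  → €334,018
  Less low-income housing credit €88,000 → €246,018

€246,018 > €239,240, so the regular tax governs.

€246,018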